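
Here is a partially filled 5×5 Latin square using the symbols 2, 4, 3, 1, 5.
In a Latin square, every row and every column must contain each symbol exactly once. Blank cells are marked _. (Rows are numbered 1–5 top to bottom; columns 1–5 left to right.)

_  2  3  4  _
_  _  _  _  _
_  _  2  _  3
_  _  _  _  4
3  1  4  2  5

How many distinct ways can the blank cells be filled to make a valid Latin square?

3

Row 1, column 1: eliminating its row and column leaves {1, 5}.
Row 1, column 5: eliminating its row and column leaves {1}.
Row 2, column 1: eliminating its row and column leaves {2, 4, 1, 5}.
Row 2, column 2: eliminating its row and column leaves {4, 3, 5}.
Row 2, column 3: eliminating its row and column leaves {1, 5}.
Row 2, column 4: eliminating its row and column leaves {3, 1, 5}.
Row 2, column 5: eliminating its row and column leaves {2, 1}.
Row 3, column 1: eliminating its row and column leaves {4, 1, 5}.
Row 3, column 2: eliminating its row and column leaves {4, 5}.
Row 3, column 4: eliminating its row and column leaves {1, 5}.
Row 4, column 1: eliminating its row and column leaves {2, 1, 5}.
Row 4, column 2: eliminating its row and column leaves {3, 5}.
Row 4, column 3: eliminating its row and column leaves {1, 5}.
Row 4, column 4: eliminating its row and column leaves {3, 1, 5}.
Enumerating the assignments across these blanks that avoid any row or column repeat gives 3 completions.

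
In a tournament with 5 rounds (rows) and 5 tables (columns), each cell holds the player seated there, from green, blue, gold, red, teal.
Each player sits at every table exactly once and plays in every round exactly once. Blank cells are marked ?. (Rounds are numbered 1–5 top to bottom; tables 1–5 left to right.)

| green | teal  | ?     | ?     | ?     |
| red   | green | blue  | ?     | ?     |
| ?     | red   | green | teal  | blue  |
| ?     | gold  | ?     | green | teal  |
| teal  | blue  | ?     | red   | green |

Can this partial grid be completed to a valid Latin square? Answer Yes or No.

Round 2, table 4: round 2 has {green, blue, red} and table 4 has {green, red, teal}, so it must be gold.
Now round 2, table 5: round 2 together with table 5 already contain {green, blue, gold, red, teal} — every symbol — so nothing can go there. The grid has no valid completion.

No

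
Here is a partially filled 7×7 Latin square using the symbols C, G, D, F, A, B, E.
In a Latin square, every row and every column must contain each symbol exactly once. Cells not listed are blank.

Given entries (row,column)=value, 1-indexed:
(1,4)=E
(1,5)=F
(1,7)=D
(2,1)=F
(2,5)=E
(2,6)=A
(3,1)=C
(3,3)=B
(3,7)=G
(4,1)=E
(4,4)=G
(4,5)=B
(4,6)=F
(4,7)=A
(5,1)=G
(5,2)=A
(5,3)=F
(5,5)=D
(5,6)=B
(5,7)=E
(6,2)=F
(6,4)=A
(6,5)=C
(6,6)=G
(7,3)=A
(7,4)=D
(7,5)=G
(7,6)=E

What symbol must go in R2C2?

G

Row 1, column 6: row 1 has {D, F, E} and column 6 has {G, F, A, B, E}, leaving only C.
Row 1, column 3: row 1 has {C, D, F, E} and column 3 has {F, A, B}, leaving only G.
Row 1, column 2: row 1 has {C, G, D, F, E} and column 2 has {F, A}, leaving only B.
Row 1, column 1: row 1 has {C, G, D, F, B, E} and column 1 has {C, G, F, E}, leaving only A.
Row 3, column 4: row 3 has {C, G, B} and column 4 has {G, D, A, E}, leaving only F.
Row 3, column 5: row 3 has {C, G, F, B} and column 5 has {C, G, D, F, B, E}, leaving only A.
Row 3, column 6: row 3 has {C, G, F, A, B} and column 6 has {C, G, F, A, B, E}, leaving only D.
Row 3, column 2: row 3 has {C, G, D, F, A, B} and column 2 has {F, A, B}, leaving only E.
Row 5, column 4: row 5 has {G, D, F, A, B, E} and column 4 has {G, D, F, A, E}, leaving only C.
Row 2, column 4: row 2 has {F, A, E} and column 4 has {C, G, D, F, A, E}, leaving only B.
Row 2, column 7: row 2 has {F, A, B, E} and column 7 has {G, D, A, E}, leaving only C.
Row 2, column 3: row 2 has {C, F, A, B, E} and column 3 has {G, F, A, B}, leaving only D.
Row 2 already has {C, D, F, A, B, E} and column 2 already has {F, A, B, E}, so row 2, column 2 must be G.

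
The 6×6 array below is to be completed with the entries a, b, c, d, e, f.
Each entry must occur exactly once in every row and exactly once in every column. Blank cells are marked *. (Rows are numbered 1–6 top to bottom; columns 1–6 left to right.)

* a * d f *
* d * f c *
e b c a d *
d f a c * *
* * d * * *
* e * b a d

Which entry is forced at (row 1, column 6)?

c

Row 3, column 6: row 3 has {a, b, c, d, e} and column 6 has {d}, leaving only f.
Row 5, column 2: row 5 has {d} and column 2 has {a, b, d, e, f}, leaving only c.
Row 5, column 4: row 5 has {c, d} and column 4 has {a, b, c, d, f}, leaving only e.
Row 5, column 5: row 5 has {c, d, e} and column 5 has {a, c, d, f}, leaving only b.
Row 4, column 5: row 4 has {a, c, d, f} and column 5 has {a, b, c, d, f}, leaving only e.
Row 4, column 6: row 4 has {a, c, d, e, f} and column 6 has {d, f}, leaving only b.
Row 5, column 6: row 5 has {b, c, d, e} and column 6 has {b, d, f}, leaving only a.
Row 2, column 6: row 2 has {c, d, f} and column 6 has {a, b, d, f}, leaving only e.
Row 1 already has {a, d, f} and column 6 already has {a, b, d, e, f}, so row 1, column 6 must be c.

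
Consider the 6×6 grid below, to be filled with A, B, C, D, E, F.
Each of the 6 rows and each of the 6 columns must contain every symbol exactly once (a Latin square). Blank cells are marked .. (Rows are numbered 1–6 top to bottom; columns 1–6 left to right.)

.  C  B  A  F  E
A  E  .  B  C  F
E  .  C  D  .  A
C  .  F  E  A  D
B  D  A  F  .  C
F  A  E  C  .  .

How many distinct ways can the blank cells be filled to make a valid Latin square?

Row 1, column 1: eliminating its row and column leaves {D}.
Row 2, column 3: eliminating its row and column leaves {D}.
Row 3, column 2: eliminating its row and column leaves {B, F}.
Row 3, column 5: eliminating its row and column leaves {B}.
Row 4, column 2: eliminating its row and column leaves {B}.
Row 5, column 5: eliminating its row and column leaves {E}.
Row 6, column 5: eliminating its row and column leaves {B, D}.
Row 6, column 6: eliminating its row and column leaves {B}.
Only one assignment across all blanks avoids any row or column repeat, giving 1 completion.

1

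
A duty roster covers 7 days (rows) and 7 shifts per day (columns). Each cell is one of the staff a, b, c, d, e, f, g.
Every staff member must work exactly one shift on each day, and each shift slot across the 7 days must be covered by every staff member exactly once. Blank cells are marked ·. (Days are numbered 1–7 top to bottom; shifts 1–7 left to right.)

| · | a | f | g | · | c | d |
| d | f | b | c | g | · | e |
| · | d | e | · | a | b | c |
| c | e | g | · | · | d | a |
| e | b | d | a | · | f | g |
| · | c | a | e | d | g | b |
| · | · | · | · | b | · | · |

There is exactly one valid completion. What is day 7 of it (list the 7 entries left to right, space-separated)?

a g c d b e f

Day 7, shift 2: day 7 has {b} and shift 2 has {a, b, c, d, e, f}, leaving only g.
Day 7, shift 3: day 7 has {b, g} and shift 3 has {a, b, d, e, f, g}, leaving only c.
Day 7, shift 7: day 7 has {b, c, g} and shift 7 has {a, b, c, d, e, g}, leaving only f.
Day 7, shift 1: day 7 has {b, c, f, g} and shift 1 has {c, d, e}, leaving only a.
Day 7, shift 4: day 7 has {a, b, c, f, g} and shift 4 has {a, c, e, g}, leaving only d.
Day 7, shift 6: day 7 has {a, b, c, d, f, g} and shift 6 has {b, c, d, f, g}, leaving only e.
So day 7 reads: a g c d b e f.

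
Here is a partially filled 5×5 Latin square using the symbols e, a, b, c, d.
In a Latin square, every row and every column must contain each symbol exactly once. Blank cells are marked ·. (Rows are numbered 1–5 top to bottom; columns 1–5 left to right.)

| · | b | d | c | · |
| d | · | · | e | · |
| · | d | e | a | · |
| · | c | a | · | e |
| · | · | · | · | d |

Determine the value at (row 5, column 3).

Row 1, column 5: row 1 has {b, c, d} and column 5 has {e, d}, leaving only a.
Row 1, column 1: row 1 has {a, b, c, d} and column 1 has {d}, leaving only e.
Row 2, column 2: row 2 has {e, d} and column 2 has {b, c, d}, leaving only a.
Row 4, column 1: row 4 has {e, a, c} and column 1 has {e, d}, leaving only b.
Row 3, column 1: row 3 has {e, a, d} and column 1 has {e, b, d}, leaving only c.
Row 3, column 5: row 3 has {e, a, c, d} and column 5 has {e, a, d}, leaving only b.
Row 2, column 5: row 2 has {e, a, d} and column 5 has {e, a, b, d}, leaving only c.
Row 2, column 3: row 2 has {e, a, c, d} and column 3 has {e, a, d}, leaving only b.
Row 5 already has {d} and column 3 already has {e, a, b, d}, so row 5, column 3 must be c.

c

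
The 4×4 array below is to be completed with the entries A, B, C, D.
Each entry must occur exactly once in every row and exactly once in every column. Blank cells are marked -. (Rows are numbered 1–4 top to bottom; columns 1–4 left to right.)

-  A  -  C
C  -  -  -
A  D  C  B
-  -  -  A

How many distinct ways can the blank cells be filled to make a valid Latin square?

Row 1, column 1: eliminating its row and column leaves {B, D}.
Row 1, column 3: eliminating its row and column leaves {B, D}.
Row 2, column 2: eliminating its row and column leaves {B}.
Row 2, column 3: eliminating its row and column leaves {A, B, D}.
Row 2, column 4: eliminating its row and column leaves {D}.
Row 4, column 1: eliminating its row and column leaves {B, D}.
Row 4, column 2: eliminating its row and column leaves {B, C}.
Row 4, column 3: eliminating its row and column leaves {B, D}.
Enumerating the assignments across these blanks that avoid any row or column repeat gives 2 completions.

2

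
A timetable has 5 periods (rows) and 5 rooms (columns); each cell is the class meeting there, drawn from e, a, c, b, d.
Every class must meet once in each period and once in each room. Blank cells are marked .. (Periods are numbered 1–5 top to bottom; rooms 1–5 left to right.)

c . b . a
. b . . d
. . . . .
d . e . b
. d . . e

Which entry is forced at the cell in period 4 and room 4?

Period 1, room 2: period 1 has {a, c, b} and room 2 has {b, d}, leaving only e.
Period 1, room 4: period 1 has {e, a, c, b} and room 4 has {}, leaving only d.
Period 3, room 5: period 3 has {} and room 5 has {e, a, b, d}, leaving only c.
Period 3, room 2: period 3 has {c} and room 2 has {e, b, d}, leaving only a.
Period 3, room 3: period 3 has {a, c} and room 3 has {e, b}, leaving only d.
Period 4, room 2: period 4 has {e, b, d} and room 2 has {e, a, b, d}, leaving only c.
Period 4 already has {e, c, b, d} and room 4 already has {d}, so period 4, room 4 must be a.

a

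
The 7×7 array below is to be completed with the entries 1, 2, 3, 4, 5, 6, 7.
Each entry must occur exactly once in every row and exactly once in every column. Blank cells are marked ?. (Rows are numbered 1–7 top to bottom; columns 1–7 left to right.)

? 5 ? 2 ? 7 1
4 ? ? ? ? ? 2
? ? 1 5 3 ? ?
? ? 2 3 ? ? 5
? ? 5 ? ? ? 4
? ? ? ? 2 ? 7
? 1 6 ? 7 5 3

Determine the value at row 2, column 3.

7

Row 3, column 7: row 3 has {1, 3, 5} and column 7 has {1, 2, 3, 4, 5, 7}, leaving only 6.
Row 7, column 1: row 7 has {1, 3, 5, 6, 7} and column 1 has {4}, leaving only 2.
Row 3, column 1: row 3 has {1, 3, 5, 6} and column 1 has {2, 4}, leaving only 7.
Row 7, column 4: row 7 has {1, 2, 3, 5, 6, 7} and column 4 has {2, 3, 5}, leaving only 4.
Row 2, column 3 is narrowed to {3, 7}.
If it were 3, then row 6, column 3 would be left with no valid symbol.
So row 2, column 3 must be 7.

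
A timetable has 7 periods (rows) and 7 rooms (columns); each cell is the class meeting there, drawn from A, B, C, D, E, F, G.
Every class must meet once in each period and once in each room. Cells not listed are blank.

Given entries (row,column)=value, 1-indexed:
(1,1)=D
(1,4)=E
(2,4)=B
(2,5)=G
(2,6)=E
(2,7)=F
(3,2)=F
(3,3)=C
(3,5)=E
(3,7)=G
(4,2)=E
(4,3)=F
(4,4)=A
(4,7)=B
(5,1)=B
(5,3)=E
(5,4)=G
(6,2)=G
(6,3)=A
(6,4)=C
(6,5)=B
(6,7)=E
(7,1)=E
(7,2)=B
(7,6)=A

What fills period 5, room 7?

Period 2, room 3: period 2 has {B, E, F, G} and room 3 has {A, C, E, F}, leaving only D.
Period 3, room 1: period 3 has {C, E, F, G} and room 1 has {B, D, E}, leaving only A.
Period 2, room 1: period 2 has {B, D, E, F, G} and room 1 has {A, B, D, E}, leaving only C.
Period 2, room 2: period 2 has {B, C, D, E, F, G} and room 2 has {B, E, F, G}, leaving only A.
Period 1, room 2: period 1 has {D, E} and room 2 has {A, B, E, F, G}, leaving only C.
Period 1, room 7: period 1 has {C, D, E} and room 7 has {B, E, F, G}, leaving only A.
Period 1, room 5: period 1 has {A, C, D, E} and room 5 has {B, E, G}, leaving only F.
Period 3, room 4: period 3 has {A, C, E, F, G} and room 4 has {A, B, C, E, G}, leaving only D.
Period 3, room 6: period 3 has {A, C, D, E, F, G} and room 6 has {A, E}, leaving only B.
Period 1, room 6: period 1 has {A, C, D, E, F} and room 6 has {A, B, E}, leaving only G.
Period 1, room 3: period 1 has {A, C, D, E, F, G} and room 3 has {A, C, D, E, F}, leaving only B.
Period 4, room 1: period 4 has {A, B, E, F} and room 1 has {A, B, C, D, E}, leaving only G.
Period 5, room 2: period 5 has {B, E, G} and room 2 has {A, B, C, E, F, G}, leaving only D.
Period 5 already has {B, D, E, G} and room 7 already has {A, B, E, F, G}, so period 5, room 7 must be C.

C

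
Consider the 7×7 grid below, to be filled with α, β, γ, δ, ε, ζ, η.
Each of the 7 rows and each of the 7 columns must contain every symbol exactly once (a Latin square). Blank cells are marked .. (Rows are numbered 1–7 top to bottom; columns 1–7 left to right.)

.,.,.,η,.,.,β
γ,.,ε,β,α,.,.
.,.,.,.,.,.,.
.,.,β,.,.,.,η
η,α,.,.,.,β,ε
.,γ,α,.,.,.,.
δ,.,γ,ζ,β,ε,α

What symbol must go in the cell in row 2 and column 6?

η

Row 7, column 2: row 7 has {α, β, γ, δ, ε, ζ} and column 2 has {α, γ}, leaving only η.
Row 2, column 6 is narrowed to {δ, ζ, η}.
If it were δ, then row 2, column 7 would be left with no valid symbol.
If it were ζ, then row 2, column 7 would be left with no valid symbol.
So row 2, column 6 must be η.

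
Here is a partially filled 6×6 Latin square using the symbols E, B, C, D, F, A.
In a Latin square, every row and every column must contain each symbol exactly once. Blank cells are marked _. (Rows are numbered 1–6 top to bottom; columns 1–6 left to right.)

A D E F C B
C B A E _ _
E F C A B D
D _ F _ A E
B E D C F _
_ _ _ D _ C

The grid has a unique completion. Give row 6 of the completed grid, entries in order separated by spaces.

F A B D E C

Row 6, column 1: row 6 has {C, D} and column 1 has {E, B, C, D, A}, leaving only F.
Row 6, column 2: row 6 has {C, D, F} and column 2 has {E, B, D, F}, leaving only A.
Row 6, column 3: row 6 has {C, D, F, A} and column 3 has {E, C, D, F, A}, leaving only B.
Row 6, column 5: row 6 has {B, C, D, F, A} and column 5 has {B, C, F, A}, leaving only E.
So row 6 reads: F A B D E C.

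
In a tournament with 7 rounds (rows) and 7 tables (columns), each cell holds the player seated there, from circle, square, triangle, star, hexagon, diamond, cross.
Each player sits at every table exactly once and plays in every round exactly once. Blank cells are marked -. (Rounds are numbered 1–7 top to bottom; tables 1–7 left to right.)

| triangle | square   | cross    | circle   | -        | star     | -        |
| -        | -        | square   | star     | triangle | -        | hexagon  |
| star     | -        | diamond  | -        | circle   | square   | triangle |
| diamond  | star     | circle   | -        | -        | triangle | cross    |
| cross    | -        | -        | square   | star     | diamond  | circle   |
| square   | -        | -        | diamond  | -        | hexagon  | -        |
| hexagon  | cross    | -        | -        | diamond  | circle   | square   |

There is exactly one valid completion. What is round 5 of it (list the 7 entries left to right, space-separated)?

Round 1, table 5: round 1 has {circle, square, triangle, star, cross} and table 5 has {circle, triangle, star, diamond}, leaving only hexagon.
Round 1, table 7: round 1 has {circle, square, triangle, star, hexagon, cross} and table 7 has {circle, square, triangle, hexagon, cross}, leaving only diamond.
Round 2, table 1: round 2 has {square, triangle, star, hexagon} and table 1 has {square, triangle, star, hexagon, diamond, cross}, leaving only circle.
Round 2, table 2: round 2 has {circle, square, triangle, star, hexagon} and table 2 has {square, star, cross}, leaving only diamond.
Round 2, table 6: round 2 has {circle, square, triangle, star, hexagon, diamond} and table 6 has {circle, square, triangle, star, hexagon, diamond}, leaving only cross.
Round 3, table 2: round 3 has {circle, square, triangle, star, diamond} and table 2 has {square, star, diamond, cross}, leaving only hexagon.
Round 5, table 2: round 5 has {circle, square, star, diamond, cross} and table 2 has {square, star, hexagon, diamond, cross}, leaving only triangle.
Round 5, table 3: round 5 has {circle, square, triangle, star, diamond, cross} and table 3 has {circle, square, diamond, cross}, leaving only hexagon.
So round 5 reads: cross triangle hexagon square star diamond circle.

cross triangle hexagon square star diamond circle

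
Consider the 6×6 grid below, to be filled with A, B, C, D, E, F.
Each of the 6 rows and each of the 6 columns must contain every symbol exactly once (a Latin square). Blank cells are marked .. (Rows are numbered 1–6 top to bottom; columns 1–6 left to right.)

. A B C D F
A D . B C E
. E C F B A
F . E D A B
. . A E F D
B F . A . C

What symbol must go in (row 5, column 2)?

Row 1, column 1: row 1 has {A, B, C, D, F} and column 1 has {A, B, F}, leaving only E.
Row 2, column 3: row 2 has {A, B, C, D, E} and column 3 has {A, B, C, E}, leaving only F.
Row 3, column 1: row 3 has {A, B, C, E, F} and column 1 has {A, B, E, F}, leaving only D.
Row 4, column 2: row 4 has {A, B, D, E, F} and column 2 has {A, D, E, F}, leaving only C.
Row 5 already has {A, D, E, F} and column 2 already has {A, C, D, E, F}, so row 5, column 2 must be B.

B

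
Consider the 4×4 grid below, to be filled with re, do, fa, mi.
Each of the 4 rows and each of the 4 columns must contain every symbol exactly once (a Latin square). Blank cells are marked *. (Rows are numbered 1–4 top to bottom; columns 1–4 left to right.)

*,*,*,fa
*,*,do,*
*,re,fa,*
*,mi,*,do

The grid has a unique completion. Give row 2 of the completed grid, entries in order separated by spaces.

Row 2, column 2: row 2 has {do} and column 2 has {re, mi}, leaving only fa.
Row 1, column 2: row 1 has {fa} and column 2 has {re, fa, mi}, leaving only do.
Row 3, column 4: row 3 has {re, fa} and column 4 has {do, fa}, leaving only mi.
Row 2, column 4: row 2 has {do, fa} and column 4 has {do, fa, mi}, leaving only re.
Row 2, column 1: row 2 has {re, do, fa} and column 1 has {}, leaving only mi.
So row 2 reads: mi fa do re.

mi fa do re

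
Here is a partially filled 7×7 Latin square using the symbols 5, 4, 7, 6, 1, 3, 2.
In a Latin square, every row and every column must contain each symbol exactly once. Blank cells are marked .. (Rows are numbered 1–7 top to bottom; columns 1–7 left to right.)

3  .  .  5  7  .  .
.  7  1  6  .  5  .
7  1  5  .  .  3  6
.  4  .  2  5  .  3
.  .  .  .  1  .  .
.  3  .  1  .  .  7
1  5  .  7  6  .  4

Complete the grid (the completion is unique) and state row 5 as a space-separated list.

Row 2, column 7: row 2 has {5, 7, 6, 1} and column 7 has {4, 7, 6, 3}, leaving only 2.
Row 5, column 7: row 5 has {1} and column 7 has {4, 7, 6, 3, 2}, leaving only 5.
Row 1, column 7: row 1 has {5, 7, 3} and column 7 has {5, 4, 7, 6, 3, 2}, leaving only 1.
Row 2, column 1: row 2 has {5, 7, 6, 1, 2} and column 1 has {7, 1, 3}, leaving only 4.
Row 2, column 5: row 2 has {5, 4, 7, 6, 1, 2} and column 5 has {5, 7, 6, 1}, leaving only 3.
Row 3, column 4: row 3 has {5, 7, 6, 1, 3} and column 4 has {5, 7, 6, 1, 2}, leaving only 4.
Row 5, column 4: row 5 has {5, 1} and column 4 has {5, 4, 7, 6, 1, 2}, leaving only 3.
Row 3, column 5: row 3 has {5, 4, 7, 6, 1, 3} and column 5 has {5, 7, 6, 1, 3}, leaving only 2.
Row 4, column 1: row 4 has {5, 4, 3, 2} and column 1 has {4, 7, 1, 3}, leaving only 6.
Row 5, column 1: row 5 has {5, 1, 3} and column 1 has {4, 7, 6, 1, 3}, leaving only 2.
Row 5, column 2: row 5 has {5, 1, 3, 2} and column 2 has {5, 4, 7, 1, 3}, leaving only 6.
Row 1, column 2: row 1 has {5, 7, 1, 3} and column 2 has {5, 4, 7, 6, 1, 3}, leaving only 2.
Row 4, column 3: row 4 has {5, 4, 6, 3, 2} and column 3 has {5, 1}, leaving only 7.
Row 5, column 3: row 5 has {5, 6, 1, 3, 2} and column 3 has {5, 7, 1}, leaving only 4.
Row 5, column 6: row 5 has {5, 4, 6, 1, 3, 2} and column 6 has {5, 3}, leaving only 7.
So row 5 reads: 2 6 4 3 1 7 5.

2 6 4 3 1 7 5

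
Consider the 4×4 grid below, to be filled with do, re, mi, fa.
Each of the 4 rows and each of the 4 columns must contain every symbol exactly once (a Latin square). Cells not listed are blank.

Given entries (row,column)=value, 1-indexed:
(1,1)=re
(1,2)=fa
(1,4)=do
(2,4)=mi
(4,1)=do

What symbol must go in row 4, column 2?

mi

Row 1, column 3: row 1 has {do, re, fa} and column 3 has {}, leaving only mi.
Row 2, column 1: row 2 has {mi} and column 1 has {do, re}, leaving only fa.
Row 3, column 1: row 3 has {} and column 1 has {do, re, fa}, leaving only mi.
Row 4, column 2 is narrowed to {re, mi}.
If it were re, then row 3, column 2 would be left with no valid symbol.
So row 4, column 2 must be mi.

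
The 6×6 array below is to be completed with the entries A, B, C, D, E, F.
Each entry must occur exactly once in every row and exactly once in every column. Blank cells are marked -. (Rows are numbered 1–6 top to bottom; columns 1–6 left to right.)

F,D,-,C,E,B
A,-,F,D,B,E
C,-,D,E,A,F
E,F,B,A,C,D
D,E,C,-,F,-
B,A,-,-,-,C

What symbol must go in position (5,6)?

A

Row 5 already has {C, D, E, F} and column 6 already has {B, C, D, E, F}, so row 5, column 6 must be A.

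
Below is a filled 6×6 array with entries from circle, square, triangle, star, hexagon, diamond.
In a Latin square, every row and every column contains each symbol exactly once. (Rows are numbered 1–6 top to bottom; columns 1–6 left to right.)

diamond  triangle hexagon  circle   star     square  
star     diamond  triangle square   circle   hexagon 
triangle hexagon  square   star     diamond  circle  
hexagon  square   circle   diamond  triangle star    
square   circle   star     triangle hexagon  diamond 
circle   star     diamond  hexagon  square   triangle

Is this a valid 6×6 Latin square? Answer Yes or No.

Each row is a permutation of the 6 symbols, and so is each column.

Yes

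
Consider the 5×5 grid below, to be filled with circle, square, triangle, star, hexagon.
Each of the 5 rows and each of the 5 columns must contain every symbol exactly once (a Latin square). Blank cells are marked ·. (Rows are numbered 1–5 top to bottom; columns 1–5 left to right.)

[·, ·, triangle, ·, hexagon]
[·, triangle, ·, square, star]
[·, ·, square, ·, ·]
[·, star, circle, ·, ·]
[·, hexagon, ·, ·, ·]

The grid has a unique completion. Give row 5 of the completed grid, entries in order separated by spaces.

Row 5, column 3: row 5 has {hexagon} and column 3 has {circle, square, triangle}, leaving only star.
Row 2, column 3: row 2 has {square, triangle, star} and column 3 has {circle, square, triangle, star}, leaving only hexagon.
Row 2, column 1: row 2 has {square, triangle, star, hexagon} and column 1 has {}, leaving only circle.
Row 3, column 2: row 3 has {square} and column 2 has {triangle, star, hexagon}, leaving only circle.
Row 1, column 2: row 1 has {triangle, hexagon} and column 2 has {circle, triangle, star, hexagon}, leaving only square.
Row 1, column 1: row 1 has {square, triangle, hexagon} and column 1 has {circle}, leaving only star.
Row 1, column 4: row 1 has {square, triangle, star, hexagon} and column 4 has {square}, leaving only circle.
Row 5, column 4: row 5 has {star, hexagon} and column 4 has {circle, square}, leaving only triangle.
Row 5, column 1: row 5 has {triangle, star, hexagon} and column 1 has {circle, star}, leaving only square.
Row 5, column 5: row 5 has {square, triangle, star, hexagon} and column 5 has {star, hexagon}, leaving only circle.
So row 5 reads: square hexagon star triangle circle.

square hexagon star triangle circle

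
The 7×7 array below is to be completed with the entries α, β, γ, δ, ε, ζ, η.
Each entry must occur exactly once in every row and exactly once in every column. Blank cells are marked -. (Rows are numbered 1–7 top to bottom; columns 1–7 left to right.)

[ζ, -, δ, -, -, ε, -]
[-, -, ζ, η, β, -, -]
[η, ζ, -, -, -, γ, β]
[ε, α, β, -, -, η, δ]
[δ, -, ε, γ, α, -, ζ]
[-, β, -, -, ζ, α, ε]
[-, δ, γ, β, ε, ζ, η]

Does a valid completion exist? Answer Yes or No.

Row 1, column 4: row 1 has {δ, ε, ζ} and column 4 has {β, γ, η}, so it must be α.
Row 1, column 7: row 1 has {α, δ, ε, ζ} and column 7 has {β, δ, ε, ζ, η}, so it must be γ.
Row 1, column 2: row 1 has {α, γ, δ, ε, ζ} and column 2 has {α, β, δ, ζ}, so it must be η.
Now row 1, column 5: row 1 together with column 5 already contain {α, β, γ, δ, ε, ζ, η} — every symbol — so nothing can go there. The grid has no valid completion.

No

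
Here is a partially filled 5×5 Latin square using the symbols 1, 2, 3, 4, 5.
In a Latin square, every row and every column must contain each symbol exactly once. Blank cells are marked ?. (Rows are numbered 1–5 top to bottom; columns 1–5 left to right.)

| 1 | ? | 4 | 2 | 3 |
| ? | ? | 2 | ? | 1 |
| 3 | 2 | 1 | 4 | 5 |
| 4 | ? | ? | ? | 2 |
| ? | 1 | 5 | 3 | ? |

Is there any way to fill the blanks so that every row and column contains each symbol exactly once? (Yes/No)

Row 1, column 2: row 1 has {1, 2, 3, 4} and column 2 has {1, 2}, so it must be 5.
Row 2, column 1: row 2 has {1, 2} and column 1 has {1, 3, 4}, so it must be 5.
Now row 2, column 4: row 2 together with column 4 already contain {1, 2, 3, 4, 5} — every symbol — so nothing can go there. The grid has no valid completion.

No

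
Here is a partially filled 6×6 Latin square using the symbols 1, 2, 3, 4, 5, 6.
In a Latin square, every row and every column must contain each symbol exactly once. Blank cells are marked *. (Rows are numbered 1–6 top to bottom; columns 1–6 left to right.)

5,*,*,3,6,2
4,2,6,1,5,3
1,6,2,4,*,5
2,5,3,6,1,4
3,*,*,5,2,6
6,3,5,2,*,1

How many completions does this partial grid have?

Row 1, column 2: eliminating its row and column leaves {1, 4}.
Row 1, column 3: eliminating its row and column leaves {1, 4}.
Row 3, column 5: eliminating its row and column leaves {3}.
Row 5, column 2: eliminating its row and column leaves {1, 4}.
Row 5, column 3: eliminating its row and column leaves {1, 4}.
Row 6, column 5: eliminating its row and column leaves {4}.
Enumerating the assignments across these blanks that avoid any row or column repeat gives 2 completions.

2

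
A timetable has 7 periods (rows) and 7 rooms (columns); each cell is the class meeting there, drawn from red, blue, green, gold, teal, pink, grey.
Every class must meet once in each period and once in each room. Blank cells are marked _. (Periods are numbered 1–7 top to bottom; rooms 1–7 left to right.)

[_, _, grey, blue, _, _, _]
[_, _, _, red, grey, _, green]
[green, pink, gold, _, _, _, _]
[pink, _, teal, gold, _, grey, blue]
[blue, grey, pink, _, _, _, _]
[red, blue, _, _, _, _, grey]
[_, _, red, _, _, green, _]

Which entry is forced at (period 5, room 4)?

green

Period 2, room 3: period 2 has {red, green, grey} and room 3 has {red, gold, teal, pink, grey}, leaving only blue.
Period 6, room 3: period 6 has {red, blue, grey} and room 3 has {red, blue, gold, teal, pink, grey}, leaving only green.
Period 5, room 4 is narrowed to {green, teal}.
If it were teal, then period 7, room 4 would be left with no valid symbol.
So period 5, room 4 must be green.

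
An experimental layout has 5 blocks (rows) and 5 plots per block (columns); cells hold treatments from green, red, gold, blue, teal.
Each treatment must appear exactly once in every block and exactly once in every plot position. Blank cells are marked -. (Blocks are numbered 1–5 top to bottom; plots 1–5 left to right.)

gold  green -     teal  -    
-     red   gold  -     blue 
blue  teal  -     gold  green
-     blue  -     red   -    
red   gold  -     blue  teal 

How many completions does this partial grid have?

1

Block 1, plot 3: eliminating its block and plot leaves {red, blue}.
Block 1, plot 5: eliminating its block and plot leaves {red}.
Block 2, plot 1: eliminating its block and plot leaves {green, teal}.
Block 2, plot 4: eliminating its block and plot leaves {green}.
Block 3, plot 3: eliminating its block and plot leaves {red}.
Block 4, plot 1: eliminating its block and plot leaves {green, teal}.
Block 4, plot 3: eliminating its block and plot leaves {green, teal}.
Block 4, plot 5: eliminating its block and plot leaves {gold}.
Block 5, plot 3: eliminating its block and plot leaves {green}.
Only one assignment across all blanks avoids any block or plot repeat, giving 1 completion.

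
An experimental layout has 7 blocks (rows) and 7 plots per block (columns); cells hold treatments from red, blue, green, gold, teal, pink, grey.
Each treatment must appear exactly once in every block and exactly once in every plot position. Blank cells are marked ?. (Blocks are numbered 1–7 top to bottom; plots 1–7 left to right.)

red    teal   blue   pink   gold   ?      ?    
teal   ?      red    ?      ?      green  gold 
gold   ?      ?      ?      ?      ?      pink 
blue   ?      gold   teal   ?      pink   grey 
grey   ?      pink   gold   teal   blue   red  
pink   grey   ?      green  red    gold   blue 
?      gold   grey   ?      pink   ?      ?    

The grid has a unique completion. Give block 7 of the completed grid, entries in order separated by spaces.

green gold grey blue pink red teal

Block 7, plot 1: block 7 has {gold, pink, grey} and plot 1 has {red, blue, gold, teal, pink, grey}, leaving only green.
Block 7, plot 7: block 7 has {green, gold, pink, grey} and plot 7 has {red, blue, gold, pink, grey}, leaving only teal.
Block 7, plot 6: block 7 has {green, gold, teal, pink, grey} and plot 6 has {blue, green, gold, pink}, leaving only red.
Block 7, plot 4: block 7 has {red, green, gold, teal, pink, grey} and plot 4 has {green, gold, teal, pink}, leaving only blue.
So block 7 reads: green gold grey blue pink red teal.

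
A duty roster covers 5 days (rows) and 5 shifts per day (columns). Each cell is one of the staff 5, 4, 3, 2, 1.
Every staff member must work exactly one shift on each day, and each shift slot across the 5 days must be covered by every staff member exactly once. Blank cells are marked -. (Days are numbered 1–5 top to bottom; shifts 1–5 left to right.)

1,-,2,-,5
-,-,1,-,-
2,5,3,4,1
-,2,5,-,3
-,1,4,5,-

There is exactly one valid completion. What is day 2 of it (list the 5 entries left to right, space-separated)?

5 3 1 2 4

Day 1, shift 4: day 1 has {5, 2, 1} and shift 4 has {5, 4}, leaving only 3.
Day 2, shift 4: day 2 has {1} and shift 4 has {5, 4, 3}, leaving only 2.
Day 2, shift 5: day 2 has {2, 1} and shift 5 has {5, 3, 1}, leaving only 4.
Day 2, shift 2: day 2 has {4, 2, 1} and shift 2 has {5, 2, 1}, leaving only 3.
Day 2, shift 1: day 2 has {4, 3, 2, 1} and shift 1 has {2, 1}, leaving only 5.
So day 2 reads: 5 3 1 2 4.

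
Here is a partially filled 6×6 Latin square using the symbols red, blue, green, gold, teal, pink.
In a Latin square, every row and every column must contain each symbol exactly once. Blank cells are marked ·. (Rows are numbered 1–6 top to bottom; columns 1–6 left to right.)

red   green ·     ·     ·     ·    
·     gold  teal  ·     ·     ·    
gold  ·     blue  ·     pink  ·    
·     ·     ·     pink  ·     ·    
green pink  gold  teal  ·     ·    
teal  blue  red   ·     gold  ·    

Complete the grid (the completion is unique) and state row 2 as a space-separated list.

Row 1, column 3: row 1 has {red, green} and column 3 has {red, blue, gold, teal}, leaving only pink.
Row 4, column 1: row 4 has {pink} and column 1 has {red, green, gold, teal}, leaving only blue.
Row 2, column 1: row 2 has {gold, teal} and column 1 has {red, blue, green, gold, teal}, leaving only pink.
Row 4, column 3: row 4 has {blue, pink} and column 3 has {red, blue, gold, teal, pink}, leaving only green.
Row 6, column 4: row 6 has {red, blue, gold, teal} and column 4 has {teal, pink}, leaving only green.
Row 3, column 4: row 3 has {blue, gold, pink} and column 4 has {green, teal, pink}, leaving only red.
Row 2, column 4: row 2 has {gold, teal, pink} and column 4 has {red, green, teal, pink}, leaving only blue.
Row 1, column 4: row 1 has {red, green, pink} and column 4 has {red, blue, green, teal, pink}, leaving only gold.
Row 3, column 2: row 3 has {red, blue, gold, pink} and column 2 has {blue, green, gold, pink}, leaving only teal.
Row 3, column 6: row 3 has {red, blue, gold, teal, pink} and column 6 has {}, leaving only green.
Row 2, column 6: row 2 has {blue, gold, teal, pink} and column 6 has {green}, leaving only red.
Row 2, column 5: row 2 has {red, blue, gold, teal, pink} and column 5 has {gold, pink}, leaving only green.
So row 2 reads: pink gold teal blue green red.

pink gold teal blue green red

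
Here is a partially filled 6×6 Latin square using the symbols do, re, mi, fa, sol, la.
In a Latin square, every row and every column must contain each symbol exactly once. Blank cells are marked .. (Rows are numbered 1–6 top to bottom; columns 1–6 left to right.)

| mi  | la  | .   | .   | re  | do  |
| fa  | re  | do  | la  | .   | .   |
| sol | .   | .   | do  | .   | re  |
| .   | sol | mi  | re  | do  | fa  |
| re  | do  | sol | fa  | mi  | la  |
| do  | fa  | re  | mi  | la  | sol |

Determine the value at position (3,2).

Row 3 already has {do, re, sol} and column 2 already has {do, re, fa, sol, la}, so row 3, column 2 must be mi.

mi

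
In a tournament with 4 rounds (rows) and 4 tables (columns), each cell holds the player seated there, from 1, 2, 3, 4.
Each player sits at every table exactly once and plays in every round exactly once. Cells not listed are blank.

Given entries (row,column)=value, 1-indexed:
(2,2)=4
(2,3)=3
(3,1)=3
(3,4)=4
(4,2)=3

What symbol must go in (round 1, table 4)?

Round 1, table 4 is narrowed to {1, 2, 3}.
If it were 1, then round 1, table 3 would be left with no valid symbol.
If it were 2, then round 1, table 3 would be left with no valid symbol.
So round 1, table 4 must be 3.

3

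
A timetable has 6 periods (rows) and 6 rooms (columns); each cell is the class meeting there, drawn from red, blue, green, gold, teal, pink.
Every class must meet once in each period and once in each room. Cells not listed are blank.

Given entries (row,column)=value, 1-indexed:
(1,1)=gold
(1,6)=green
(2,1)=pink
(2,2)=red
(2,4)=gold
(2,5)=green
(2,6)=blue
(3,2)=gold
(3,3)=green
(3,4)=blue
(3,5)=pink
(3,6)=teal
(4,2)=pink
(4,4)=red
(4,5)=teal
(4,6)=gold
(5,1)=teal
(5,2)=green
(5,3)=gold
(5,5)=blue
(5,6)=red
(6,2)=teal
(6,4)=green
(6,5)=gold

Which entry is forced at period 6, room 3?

Period 1, room 2: period 1 has {green, gold} and room 2 has {red, green, gold, teal, pink}, leaving only blue.
Period 1, room 5: period 1 has {blue, green, gold} and room 5 has {blue, green, gold, teal, pink}, leaving only red.
Period 2, room 3: period 2 has {red, blue, green, gold, pink} and room 3 has {green, gold}, leaving only teal.
Period 1, room 3: period 1 has {red, blue, green, gold} and room 3 has {green, gold, teal}, leaving only pink.
Period 1, room 4: period 1 has {red, blue, green, gold, pink} and room 4 has {red, blue, green, gold}, leaving only teal.
Period 3, room 1: period 3 has {blue, green, gold, teal, pink} and room 1 has {gold, teal, pink}, leaving only red.
Period 4, room 3: period 4 has {red, gold, teal, pink} and room 3 has {green, gold, teal, pink}, leaving only blue.
Period 6 already has {green, gold, teal} and room 3 already has {blue, green, gold, teal, pink}, so period 6, room 3 must be red.

red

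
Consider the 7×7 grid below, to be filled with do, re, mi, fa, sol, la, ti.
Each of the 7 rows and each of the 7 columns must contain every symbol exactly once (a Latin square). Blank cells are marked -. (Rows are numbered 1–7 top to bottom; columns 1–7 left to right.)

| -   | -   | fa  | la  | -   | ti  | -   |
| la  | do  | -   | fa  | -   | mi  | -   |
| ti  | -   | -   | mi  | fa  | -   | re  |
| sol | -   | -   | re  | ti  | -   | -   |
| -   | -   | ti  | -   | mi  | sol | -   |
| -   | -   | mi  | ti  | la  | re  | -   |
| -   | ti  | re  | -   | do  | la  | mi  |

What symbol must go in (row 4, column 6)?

Row 2, column 3: row 2 has {do, mi, fa, la} and column 3 has {re, mi, fa, ti}, leaving only sol.
Row 2, column 5: row 2 has {do, mi, fa, sol, la} and column 5 has {do, mi, fa, la, ti}, leaving only re.
Row 1, column 5: row 1 has {fa, la, ti} and column 5 has {do, re, mi, fa, la, ti}, leaving only sol.
Row 1, column 7: row 1 has {fa, sol, la, ti} and column 7 has {re, mi}, leaving only do.
Row 2, column 7: row 2 has {do, re, mi, fa, sol, la} and column 7 has {do, re, mi}, leaving only ti.
Row 3, column 6: row 3 has {re, mi, fa, ti} and column 6 has {re, mi, sol, la, ti}, leaving only do.
Row 4 already has {re, sol, ti} and column 6 already has {do, re, mi, sol, la, ti}, so row 4, column 6 must be fa.

fa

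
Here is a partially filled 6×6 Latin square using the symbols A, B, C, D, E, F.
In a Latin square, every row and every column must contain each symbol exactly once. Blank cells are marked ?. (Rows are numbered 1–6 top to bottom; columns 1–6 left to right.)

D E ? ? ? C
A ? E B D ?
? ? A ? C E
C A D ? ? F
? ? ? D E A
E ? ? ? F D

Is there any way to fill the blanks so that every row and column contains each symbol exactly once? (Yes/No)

Row 2, column 6: row 2 together with column 6 already contain {A, B, C, D, E, F} — every symbol — so nothing can go there. The grid has no valid completion.

No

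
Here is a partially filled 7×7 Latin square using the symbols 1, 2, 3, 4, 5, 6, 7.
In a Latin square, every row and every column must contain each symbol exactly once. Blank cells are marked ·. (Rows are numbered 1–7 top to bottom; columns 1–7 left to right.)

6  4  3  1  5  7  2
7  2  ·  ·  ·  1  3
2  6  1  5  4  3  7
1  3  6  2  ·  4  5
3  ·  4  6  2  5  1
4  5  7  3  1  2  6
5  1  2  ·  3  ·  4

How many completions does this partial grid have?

1

Row 2, column 3: eliminating its row and column leaves {5}.
Row 2, column 4: eliminating its row and column leaves {4}.
Row 2, column 5: eliminating its row and column leaves {6}.
Row 4, column 5: eliminating its row and column leaves {7}.
Row 5, column 2: eliminating its row and column leaves {7}.
Row 7, column 4: eliminating its row and column leaves {7}.
Row 7, column 6: eliminating its row and column leaves {6}.
Only one assignment across all blanks avoids any row or column repeat, giving 1 completion.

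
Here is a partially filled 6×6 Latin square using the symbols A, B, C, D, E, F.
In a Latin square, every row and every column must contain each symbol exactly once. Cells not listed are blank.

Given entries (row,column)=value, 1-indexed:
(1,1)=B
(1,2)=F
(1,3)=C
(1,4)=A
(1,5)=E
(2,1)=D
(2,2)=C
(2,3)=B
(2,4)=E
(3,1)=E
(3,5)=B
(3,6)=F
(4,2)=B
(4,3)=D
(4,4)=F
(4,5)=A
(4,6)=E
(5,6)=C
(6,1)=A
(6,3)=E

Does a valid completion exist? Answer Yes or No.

Row 1, column 6: row 1 has {A, B, C, E, F} and column 6 has {C, E, F}, so it must be D.
Row 2, column 5: row 2 has {B, C, D, E} and column 5 has {A, B, E}, so it must be F.
Row 2, column 6: row 2 has {B, C, D, E, F} and column 6 has {C, D, E, F}, so it must be A.
Row 3, column 3: row 3 has {B, E, F} and column 3 has {B, C, D, E}, so it must be A.
Row 3, column 2: row 3 has {A, B, E, F} and column 2 has {B, C, F}, so it must be D.
Now row 6, column 2: row 6 together with column 2 already contain {A, B, C, D, E, F} — every symbol — so nothing can go there. The grid has no valid completion.

No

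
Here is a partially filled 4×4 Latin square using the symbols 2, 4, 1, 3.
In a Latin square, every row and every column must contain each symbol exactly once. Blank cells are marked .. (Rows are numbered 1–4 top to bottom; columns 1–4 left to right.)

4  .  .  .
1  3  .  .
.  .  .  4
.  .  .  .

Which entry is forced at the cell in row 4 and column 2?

Row 2, column 4: row 2 has {1, 3} and column 4 has {4}, leaving only 2.
Row 2, column 3: row 2 has {2, 1, 3} and column 3 has {}, leaving only 4.
Row 4, column 2 is narrowed to {2, 4, 1}.
If it were 2, then row 3, column 2 would be left with no valid symbol.
If it were 1, then row 3, column 2 would be left with no valid symbol.
So row 4, column 2 must be 4.

4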